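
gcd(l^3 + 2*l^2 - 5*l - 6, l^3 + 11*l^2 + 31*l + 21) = l^2 + 4*l + 3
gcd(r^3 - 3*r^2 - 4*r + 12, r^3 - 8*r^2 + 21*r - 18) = r^2 - 5*r + 6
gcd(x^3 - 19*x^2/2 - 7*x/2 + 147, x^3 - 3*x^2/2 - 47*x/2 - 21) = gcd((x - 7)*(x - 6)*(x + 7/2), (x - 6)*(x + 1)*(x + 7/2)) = x^2 - 5*x/2 - 21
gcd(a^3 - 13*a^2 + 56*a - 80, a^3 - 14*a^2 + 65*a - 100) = a^2 - 9*a + 20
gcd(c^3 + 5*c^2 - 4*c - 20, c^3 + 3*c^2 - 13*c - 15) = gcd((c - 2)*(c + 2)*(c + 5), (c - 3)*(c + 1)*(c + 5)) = c + 5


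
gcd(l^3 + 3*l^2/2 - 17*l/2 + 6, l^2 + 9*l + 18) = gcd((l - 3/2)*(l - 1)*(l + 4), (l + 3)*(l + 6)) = 1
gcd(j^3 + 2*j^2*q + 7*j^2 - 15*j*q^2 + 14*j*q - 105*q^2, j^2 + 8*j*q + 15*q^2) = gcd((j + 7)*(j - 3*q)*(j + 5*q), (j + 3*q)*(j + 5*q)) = j + 5*q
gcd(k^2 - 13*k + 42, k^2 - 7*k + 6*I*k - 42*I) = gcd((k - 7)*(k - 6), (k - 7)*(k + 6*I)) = k - 7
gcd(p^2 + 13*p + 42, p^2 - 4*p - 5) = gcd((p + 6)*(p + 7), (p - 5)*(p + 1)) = 1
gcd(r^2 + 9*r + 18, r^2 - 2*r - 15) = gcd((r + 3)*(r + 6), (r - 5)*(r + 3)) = r + 3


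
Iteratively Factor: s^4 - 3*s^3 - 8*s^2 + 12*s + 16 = (s - 4)*(s^3 + s^2 - 4*s - 4) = (s - 4)*(s + 1)*(s^2 - 4) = (s - 4)*(s + 1)*(s + 2)*(s - 2)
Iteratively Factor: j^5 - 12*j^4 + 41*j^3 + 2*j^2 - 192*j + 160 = (j + 2)*(j^4 - 14*j^3 + 69*j^2 - 136*j + 80) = (j - 4)*(j + 2)*(j^3 - 10*j^2 + 29*j - 20) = (j - 4)*(j - 1)*(j + 2)*(j^2 - 9*j + 20) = (j - 5)*(j - 4)*(j - 1)*(j + 2)*(j - 4)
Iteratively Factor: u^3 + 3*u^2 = (u)*(u^2 + 3*u) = u*(u + 3)*(u)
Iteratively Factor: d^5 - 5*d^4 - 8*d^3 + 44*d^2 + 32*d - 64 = (d - 4)*(d^4 - d^3 - 12*d^2 - 4*d + 16) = (d - 4)^2*(d^3 + 3*d^2 - 4) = (d - 4)^2*(d + 2)*(d^2 + d - 2) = (d - 4)^2*(d - 1)*(d + 2)*(d + 2)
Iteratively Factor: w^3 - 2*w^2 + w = (w - 1)*(w^2 - w) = (w - 1)^2*(w)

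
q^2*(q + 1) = q^3 + q^2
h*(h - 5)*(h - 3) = h^3 - 8*h^2 + 15*h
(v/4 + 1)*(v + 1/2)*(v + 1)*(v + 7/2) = v^4/4 + 9*v^3/4 + 103*v^2/16 + 99*v/16 + 7/4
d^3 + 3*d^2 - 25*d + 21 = (d - 3)*(d - 1)*(d + 7)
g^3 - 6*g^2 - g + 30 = (g - 5)*(g - 3)*(g + 2)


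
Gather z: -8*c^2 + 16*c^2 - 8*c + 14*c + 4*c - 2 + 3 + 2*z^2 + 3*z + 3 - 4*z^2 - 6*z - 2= 8*c^2 + 10*c - 2*z^2 - 3*z + 2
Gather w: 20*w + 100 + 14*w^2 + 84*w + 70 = 14*w^2 + 104*w + 170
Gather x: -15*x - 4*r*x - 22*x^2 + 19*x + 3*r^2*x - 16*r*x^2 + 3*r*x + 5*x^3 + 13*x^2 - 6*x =5*x^3 + x^2*(-16*r - 9) + x*(3*r^2 - r - 2)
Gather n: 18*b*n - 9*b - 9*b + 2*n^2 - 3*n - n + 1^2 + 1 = -18*b + 2*n^2 + n*(18*b - 4) + 2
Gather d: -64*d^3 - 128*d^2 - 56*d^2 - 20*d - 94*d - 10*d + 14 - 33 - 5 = -64*d^3 - 184*d^2 - 124*d - 24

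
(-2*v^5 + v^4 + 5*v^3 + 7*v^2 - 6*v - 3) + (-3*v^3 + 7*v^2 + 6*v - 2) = -2*v^5 + v^4 + 2*v^3 + 14*v^2 - 5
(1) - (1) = 0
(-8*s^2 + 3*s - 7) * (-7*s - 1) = 56*s^3 - 13*s^2 + 46*s + 7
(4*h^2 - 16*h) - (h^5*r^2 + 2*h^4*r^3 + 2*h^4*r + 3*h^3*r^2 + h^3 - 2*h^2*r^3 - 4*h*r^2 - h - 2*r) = -h^5*r^2 - 2*h^4*r^3 - 2*h^4*r - 3*h^3*r^2 - h^3 + 2*h^2*r^3 + 4*h^2 + 4*h*r^2 - 15*h + 2*r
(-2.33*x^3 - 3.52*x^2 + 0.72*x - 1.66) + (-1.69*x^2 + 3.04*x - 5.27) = -2.33*x^3 - 5.21*x^2 + 3.76*x - 6.93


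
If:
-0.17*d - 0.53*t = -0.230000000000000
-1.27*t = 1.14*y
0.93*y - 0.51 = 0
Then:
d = 2.89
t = -0.49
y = 0.55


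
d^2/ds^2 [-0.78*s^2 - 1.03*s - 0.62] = -1.56000000000000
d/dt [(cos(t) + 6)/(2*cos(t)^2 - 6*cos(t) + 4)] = (cos(t)^2 + 12*cos(t) - 20)*sin(t)/(2*(cos(t)^2 - 3*cos(t) + 2)^2)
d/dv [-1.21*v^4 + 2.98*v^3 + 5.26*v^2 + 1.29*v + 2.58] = -4.84*v^3 + 8.94*v^2 + 10.52*v + 1.29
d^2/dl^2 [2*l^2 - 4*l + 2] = 4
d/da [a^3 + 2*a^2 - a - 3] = 3*a^2 + 4*a - 1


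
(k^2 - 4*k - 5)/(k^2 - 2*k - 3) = (k - 5)/(k - 3)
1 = 1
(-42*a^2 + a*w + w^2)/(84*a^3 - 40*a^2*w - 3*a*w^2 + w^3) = (-42*a^2 + a*w + w^2)/(84*a^3 - 40*a^2*w - 3*a*w^2 + w^3)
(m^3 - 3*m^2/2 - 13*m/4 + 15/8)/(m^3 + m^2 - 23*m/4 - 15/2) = (m - 1/2)/(m + 2)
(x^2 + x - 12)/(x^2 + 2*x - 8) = (x - 3)/(x - 2)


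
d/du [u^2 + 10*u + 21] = 2*u + 10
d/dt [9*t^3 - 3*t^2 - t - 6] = 27*t^2 - 6*t - 1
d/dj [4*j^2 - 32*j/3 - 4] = 8*j - 32/3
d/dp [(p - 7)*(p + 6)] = 2*p - 1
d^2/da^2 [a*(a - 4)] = 2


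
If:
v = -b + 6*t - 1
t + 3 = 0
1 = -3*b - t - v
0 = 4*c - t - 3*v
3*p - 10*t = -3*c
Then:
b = 21/2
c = -183/8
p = 103/8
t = -3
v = -59/2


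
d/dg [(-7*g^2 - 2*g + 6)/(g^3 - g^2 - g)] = (7*g^4 + 4*g^3 - 13*g^2 + 12*g + 6)/(g^2*(g^4 - 2*g^3 - g^2 + 2*g + 1))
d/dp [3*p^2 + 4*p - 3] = 6*p + 4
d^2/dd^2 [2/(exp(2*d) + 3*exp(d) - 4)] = 2*(2*(2*exp(d) + 3)^2*exp(d) - (4*exp(d) + 3)*(exp(2*d) + 3*exp(d) - 4))*exp(d)/(exp(2*d) + 3*exp(d) - 4)^3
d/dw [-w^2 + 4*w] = 4 - 2*w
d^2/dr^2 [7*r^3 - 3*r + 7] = 42*r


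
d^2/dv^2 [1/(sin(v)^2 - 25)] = 2*(-2*sin(v)^4 - 47*sin(v)^2 + 25)/(sin(v)^2 - 25)^3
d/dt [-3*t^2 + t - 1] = 1 - 6*t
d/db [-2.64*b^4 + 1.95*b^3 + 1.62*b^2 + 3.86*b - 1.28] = -10.56*b^3 + 5.85*b^2 + 3.24*b + 3.86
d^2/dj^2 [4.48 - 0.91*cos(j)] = 0.91*cos(j)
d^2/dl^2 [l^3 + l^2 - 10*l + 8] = 6*l + 2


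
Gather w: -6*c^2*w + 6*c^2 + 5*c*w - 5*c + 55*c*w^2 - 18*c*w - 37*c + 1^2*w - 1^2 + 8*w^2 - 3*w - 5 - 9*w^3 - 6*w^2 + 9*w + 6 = 6*c^2 - 42*c - 9*w^3 + w^2*(55*c + 2) + w*(-6*c^2 - 13*c + 7)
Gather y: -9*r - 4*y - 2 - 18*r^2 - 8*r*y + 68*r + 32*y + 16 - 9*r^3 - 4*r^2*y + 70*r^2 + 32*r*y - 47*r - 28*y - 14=-9*r^3 + 52*r^2 + 12*r + y*(-4*r^2 + 24*r)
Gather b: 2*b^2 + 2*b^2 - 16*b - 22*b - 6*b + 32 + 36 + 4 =4*b^2 - 44*b + 72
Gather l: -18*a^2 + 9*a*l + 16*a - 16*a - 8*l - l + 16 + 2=-18*a^2 + l*(9*a - 9) + 18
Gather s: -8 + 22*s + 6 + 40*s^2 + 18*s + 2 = 40*s^2 + 40*s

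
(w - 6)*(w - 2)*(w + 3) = w^3 - 5*w^2 - 12*w + 36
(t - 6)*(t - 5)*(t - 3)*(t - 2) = t^4 - 16*t^3 + 91*t^2 - 216*t + 180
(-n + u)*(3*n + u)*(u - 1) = -3*n^2*u + 3*n^2 + 2*n*u^2 - 2*n*u + u^3 - u^2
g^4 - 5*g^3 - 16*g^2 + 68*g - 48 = (g - 6)*(g - 2)*(g - 1)*(g + 4)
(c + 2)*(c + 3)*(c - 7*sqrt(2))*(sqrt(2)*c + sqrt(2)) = sqrt(2)*c^4 - 14*c^3 + 6*sqrt(2)*c^3 - 84*c^2 + 11*sqrt(2)*c^2 - 154*c + 6*sqrt(2)*c - 84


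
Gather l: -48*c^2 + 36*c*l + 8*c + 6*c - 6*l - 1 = -48*c^2 + 14*c + l*(36*c - 6) - 1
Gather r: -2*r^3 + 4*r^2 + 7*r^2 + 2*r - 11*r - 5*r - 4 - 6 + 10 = -2*r^3 + 11*r^2 - 14*r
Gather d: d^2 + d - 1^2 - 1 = d^2 + d - 2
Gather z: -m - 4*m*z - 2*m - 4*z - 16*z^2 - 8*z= -3*m - 16*z^2 + z*(-4*m - 12)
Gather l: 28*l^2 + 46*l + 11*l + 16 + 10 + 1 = 28*l^2 + 57*l + 27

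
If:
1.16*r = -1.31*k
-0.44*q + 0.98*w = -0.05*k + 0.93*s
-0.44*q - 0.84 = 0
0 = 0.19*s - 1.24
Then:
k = 104.589473684211 - 19.6*w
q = -1.91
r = 22.1344827586207*w - 118.113974591652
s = 6.53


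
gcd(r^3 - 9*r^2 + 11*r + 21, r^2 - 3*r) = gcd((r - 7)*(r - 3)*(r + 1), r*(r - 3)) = r - 3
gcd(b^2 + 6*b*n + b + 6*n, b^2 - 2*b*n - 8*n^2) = 1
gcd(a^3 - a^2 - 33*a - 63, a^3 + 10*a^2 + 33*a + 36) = a^2 + 6*a + 9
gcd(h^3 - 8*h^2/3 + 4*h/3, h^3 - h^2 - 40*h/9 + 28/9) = h - 2/3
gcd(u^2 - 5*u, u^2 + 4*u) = u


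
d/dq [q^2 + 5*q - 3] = 2*q + 5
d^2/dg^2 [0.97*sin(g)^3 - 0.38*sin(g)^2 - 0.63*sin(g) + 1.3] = -0.097500000000001*sin(g) + 2.1825*sin(3*g) - 0.76*cos(2*g)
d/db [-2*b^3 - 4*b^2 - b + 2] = -6*b^2 - 8*b - 1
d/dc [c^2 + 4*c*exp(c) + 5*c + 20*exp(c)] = 4*c*exp(c) + 2*c + 24*exp(c) + 5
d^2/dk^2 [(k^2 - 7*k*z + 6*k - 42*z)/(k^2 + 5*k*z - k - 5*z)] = 2*((2*k + 5*z - 1)^2*(k^2 - 7*k*z + 6*k - 42*z) + (k^2 + 5*k*z - k - 5*z)^2 + (k^2 + 5*k*z - k - 5*z)*(-k^2 + 7*k*z - 6*k + 42*z - (2*k - 7*z + 6)*(2*k + 5*z - 1)))/(k^2 + 5*k*z - k - 5*z)^3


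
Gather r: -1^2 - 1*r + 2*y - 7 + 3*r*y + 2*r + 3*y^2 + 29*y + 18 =r*(3*y + 1) + 3*y^2 + 31*y + 10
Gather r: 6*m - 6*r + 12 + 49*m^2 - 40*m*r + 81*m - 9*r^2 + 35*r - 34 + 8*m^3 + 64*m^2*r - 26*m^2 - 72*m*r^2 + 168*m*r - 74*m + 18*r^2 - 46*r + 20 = 8*m^3 + 23*m^2 + 13*m + r^2*(9 - 72*m) + r*(64*m^2 + 128*m - 17) - 2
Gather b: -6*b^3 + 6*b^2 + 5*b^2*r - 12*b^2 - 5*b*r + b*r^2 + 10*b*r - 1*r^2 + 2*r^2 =-6*b^3 + b^2*(5*r - 6) + b*(r^2 + 5*r) + r^2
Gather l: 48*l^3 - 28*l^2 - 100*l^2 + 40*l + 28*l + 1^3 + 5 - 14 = 48*l^3 - 128*l^2 + 68*l - 8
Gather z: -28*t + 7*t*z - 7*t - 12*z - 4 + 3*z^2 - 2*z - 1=-35*t + 3*z^2 + z*(7*t - 14) - 5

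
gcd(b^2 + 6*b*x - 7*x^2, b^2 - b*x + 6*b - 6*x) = -b + x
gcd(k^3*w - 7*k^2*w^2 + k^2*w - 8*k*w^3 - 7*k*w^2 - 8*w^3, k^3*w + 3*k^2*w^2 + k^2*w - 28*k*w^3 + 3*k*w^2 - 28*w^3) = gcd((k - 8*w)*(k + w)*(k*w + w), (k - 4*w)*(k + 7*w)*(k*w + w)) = k*w + w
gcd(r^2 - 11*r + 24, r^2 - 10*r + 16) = r - 8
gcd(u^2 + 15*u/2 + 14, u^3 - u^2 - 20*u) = u + 4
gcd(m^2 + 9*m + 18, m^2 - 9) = m + 3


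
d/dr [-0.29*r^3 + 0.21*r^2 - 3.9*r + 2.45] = -0.87*r^2 + 0.42*r - 3.9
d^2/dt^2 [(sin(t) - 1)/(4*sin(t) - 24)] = 5*(-6*sin(t) + cos(t)^2 + 1)/(4*(sin(t) - 6)^3)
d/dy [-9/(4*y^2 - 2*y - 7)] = 18*(4*y - 1)/(-4*y^2 + 2*y + 7)^2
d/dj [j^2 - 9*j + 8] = 2*j - 9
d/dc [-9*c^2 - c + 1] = -18*c - 1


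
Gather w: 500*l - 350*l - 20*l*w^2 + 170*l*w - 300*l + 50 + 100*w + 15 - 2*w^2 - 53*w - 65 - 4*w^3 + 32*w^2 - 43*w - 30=-150*l - 4*w^3 + w^2*(30 - 20*l) + w*(170*l + 4) - 30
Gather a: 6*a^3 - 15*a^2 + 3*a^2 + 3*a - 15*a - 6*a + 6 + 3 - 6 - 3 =6*a^3 - 12*a^2 - 18*a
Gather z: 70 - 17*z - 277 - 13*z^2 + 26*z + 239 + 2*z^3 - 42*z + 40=2*z^3 - 13*z^2 - 33*z + 72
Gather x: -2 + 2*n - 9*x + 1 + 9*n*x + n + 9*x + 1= 9*n*x + 3*n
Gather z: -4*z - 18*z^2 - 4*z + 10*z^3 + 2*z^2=10*z^3 - 16*z^2 - 8*z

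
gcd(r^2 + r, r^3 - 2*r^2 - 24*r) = r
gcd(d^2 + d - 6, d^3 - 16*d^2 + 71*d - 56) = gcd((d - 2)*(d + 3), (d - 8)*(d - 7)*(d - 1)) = 1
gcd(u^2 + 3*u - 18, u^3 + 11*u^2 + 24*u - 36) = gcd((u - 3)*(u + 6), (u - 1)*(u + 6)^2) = u + 6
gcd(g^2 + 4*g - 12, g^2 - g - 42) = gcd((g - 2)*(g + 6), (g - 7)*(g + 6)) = g + 6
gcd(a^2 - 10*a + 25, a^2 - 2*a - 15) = a - 5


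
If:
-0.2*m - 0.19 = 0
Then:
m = -0.95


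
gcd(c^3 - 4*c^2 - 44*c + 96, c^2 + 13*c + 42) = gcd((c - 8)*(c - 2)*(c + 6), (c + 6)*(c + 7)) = c + 6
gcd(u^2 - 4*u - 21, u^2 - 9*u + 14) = u - 7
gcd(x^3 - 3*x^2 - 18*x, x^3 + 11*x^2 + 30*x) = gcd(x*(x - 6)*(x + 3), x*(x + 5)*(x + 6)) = x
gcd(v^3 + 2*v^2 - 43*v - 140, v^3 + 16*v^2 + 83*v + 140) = v^2 + 9*v + 20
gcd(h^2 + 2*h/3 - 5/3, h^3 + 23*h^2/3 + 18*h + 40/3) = h + 5/3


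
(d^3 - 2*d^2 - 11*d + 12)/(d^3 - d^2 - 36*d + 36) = (d^2 - d - 12)/(d^2 - 36)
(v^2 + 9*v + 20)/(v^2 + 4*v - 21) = (v^2 + 9*v + 20)/(v^2 + 4*v - 21)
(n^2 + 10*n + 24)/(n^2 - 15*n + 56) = (n^2 + 10*n + 24)/(n^2 - 15*n + 56)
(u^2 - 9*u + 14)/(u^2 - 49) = (u - 2)/(u + 7)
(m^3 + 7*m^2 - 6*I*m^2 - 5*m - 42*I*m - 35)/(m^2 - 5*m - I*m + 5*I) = (m^2 + m*(7 - 5*I) - 35*I)/(m - 5)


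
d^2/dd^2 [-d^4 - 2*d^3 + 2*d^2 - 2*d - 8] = -12*d^2 - 12*d + 4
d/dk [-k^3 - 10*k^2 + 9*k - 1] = -3*k^2 - 20*k + 9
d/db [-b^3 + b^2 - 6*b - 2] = -3*b^2 + 2*b - 6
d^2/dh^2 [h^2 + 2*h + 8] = 2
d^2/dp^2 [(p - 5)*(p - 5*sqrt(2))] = 2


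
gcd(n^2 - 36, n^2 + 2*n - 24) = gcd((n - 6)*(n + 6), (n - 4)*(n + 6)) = n + 6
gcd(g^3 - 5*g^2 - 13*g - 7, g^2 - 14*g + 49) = g - 7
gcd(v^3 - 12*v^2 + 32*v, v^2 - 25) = 1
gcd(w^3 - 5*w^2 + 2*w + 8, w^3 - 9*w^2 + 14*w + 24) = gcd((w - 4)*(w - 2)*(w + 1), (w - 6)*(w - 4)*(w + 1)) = w^2 - 3*w - 4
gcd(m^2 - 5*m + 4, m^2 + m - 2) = m - 1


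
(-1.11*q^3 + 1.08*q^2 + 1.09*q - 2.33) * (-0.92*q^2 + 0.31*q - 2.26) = 1.0212*q^5 - 1.3377*q^4 + 1.8406*q^3 + 0.0407000000000002*q^2 - 3.1857*q + 5.2658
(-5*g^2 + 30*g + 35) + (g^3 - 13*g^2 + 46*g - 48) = g^3 - 18*g^2 + 76*g - 13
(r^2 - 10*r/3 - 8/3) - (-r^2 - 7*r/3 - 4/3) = 2*r^2 - r - 4/3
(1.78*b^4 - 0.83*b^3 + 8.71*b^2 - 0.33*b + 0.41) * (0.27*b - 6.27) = 0.4806*b^5 - 11.3847*b^4 + 7.5558*b^3 - 54.7008*b^2 + 2.1798*b - 2.5707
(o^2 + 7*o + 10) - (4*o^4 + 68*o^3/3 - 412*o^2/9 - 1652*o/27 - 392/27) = -4*o^4 - 68*o^3/3 + 421*o^2/9 + 1841*o/27 + 662/27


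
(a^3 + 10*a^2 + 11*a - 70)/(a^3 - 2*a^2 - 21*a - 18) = (-a^3 - 10*a^2 - 11*a + 70)/(-a^3 + 2*a^2 + 21*a + 18)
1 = 1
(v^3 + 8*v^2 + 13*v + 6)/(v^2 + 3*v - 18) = (v^2 + 2*v + 1)/(v - 3)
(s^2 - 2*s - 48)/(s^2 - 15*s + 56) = (s + 6)/(s - 7)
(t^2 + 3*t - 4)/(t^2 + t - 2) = (t + 4)/(t + 2)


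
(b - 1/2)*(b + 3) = b^2 + 5*b/2 - 3/2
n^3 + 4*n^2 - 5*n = n*(n - 1)*(n + 5)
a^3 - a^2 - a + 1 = (a - 1)^2*(a + 1)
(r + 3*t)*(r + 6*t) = r^2 + 9*r*t + 18*t^2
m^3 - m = m*(m - 1)*(m + 1)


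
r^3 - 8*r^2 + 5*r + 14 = (r - 7)*(r - 2)*(r + 1)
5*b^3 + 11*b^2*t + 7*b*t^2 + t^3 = (b + t)^2*(5*b + t)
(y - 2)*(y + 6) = y^2 + 4*y - 12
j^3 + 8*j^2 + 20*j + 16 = (j + 2)^2*(j + 4)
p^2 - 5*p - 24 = (p - 8)*(p + 3)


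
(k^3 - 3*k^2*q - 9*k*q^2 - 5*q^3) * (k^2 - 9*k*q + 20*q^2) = k^5 - 12*k^4*q + 38*k^3*q^2 + 16*k^2*q^3 - 135*k*q^4 - 100*q^5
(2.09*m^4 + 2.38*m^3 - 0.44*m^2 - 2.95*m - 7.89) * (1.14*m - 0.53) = 2.3826*m^5 + 1.6055*m^4 - 1.763*m^3 - 3.1298*m^2 - 7.4311*m + 4.1817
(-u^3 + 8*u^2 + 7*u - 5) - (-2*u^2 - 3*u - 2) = -u^3 + 10*u^2 + 10*u - 3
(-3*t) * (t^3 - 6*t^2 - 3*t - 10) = -3*t^4 + 18*t^3 + 9*t^2 + 30*t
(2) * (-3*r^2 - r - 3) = -6*r^2 - 2*r - 6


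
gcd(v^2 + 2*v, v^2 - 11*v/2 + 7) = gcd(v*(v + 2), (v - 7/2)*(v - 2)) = 1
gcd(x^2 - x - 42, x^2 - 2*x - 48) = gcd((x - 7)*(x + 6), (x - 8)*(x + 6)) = x + 6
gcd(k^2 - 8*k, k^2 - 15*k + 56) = k - 8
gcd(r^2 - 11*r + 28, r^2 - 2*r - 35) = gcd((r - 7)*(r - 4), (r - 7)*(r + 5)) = r - 7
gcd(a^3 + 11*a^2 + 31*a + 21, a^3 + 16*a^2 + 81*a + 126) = a^2 + 10*a + 21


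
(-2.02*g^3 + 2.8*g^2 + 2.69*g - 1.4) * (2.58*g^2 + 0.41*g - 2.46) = -5.2116*g^5 + 6.3958*g^4 + 13.0574*g^3 - 9.3971*g^2 - 7.1914*g + 3.444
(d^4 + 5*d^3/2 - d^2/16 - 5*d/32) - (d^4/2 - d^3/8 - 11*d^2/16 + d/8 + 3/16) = d^4/2 + 21*d^3/8 + 5*d^2/8 - 9*d/32 - 3/16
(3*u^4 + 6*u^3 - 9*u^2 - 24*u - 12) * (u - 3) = 3*u^5 - 3*u^4 - 27*u^3 + 3*u^2 + 60*u + 36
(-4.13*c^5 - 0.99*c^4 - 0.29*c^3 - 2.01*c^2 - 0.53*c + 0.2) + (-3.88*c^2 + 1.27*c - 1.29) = -4.13*c^5 - 0.99*c^4 - 0.29*c^3 - 5.89*c^2 + 0.74*c - 1.09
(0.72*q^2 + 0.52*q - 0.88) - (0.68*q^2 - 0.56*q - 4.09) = 0.0399999999999999*q^2 + 1.08*q + 3.21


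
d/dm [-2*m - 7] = -2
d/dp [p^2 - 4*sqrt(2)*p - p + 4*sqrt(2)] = 2*p - 4*sqrt(2) - 1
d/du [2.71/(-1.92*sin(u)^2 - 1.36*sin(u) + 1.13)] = (10.4064*sin(u) + 3.6856)*cos(u)/(1.92*sin(u)^2 + 1.36*sin(u) - 1.13)^2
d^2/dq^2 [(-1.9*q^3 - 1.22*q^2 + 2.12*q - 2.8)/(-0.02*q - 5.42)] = (0.00152*q^3 + 1.23576*q^2 + 334.89096*q + 72.140272)/(8.0e-6*q^3 + 0.006504*q^2 + 1.762584*q + 159.220088)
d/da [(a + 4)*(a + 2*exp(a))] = 2*a*exp(a) + 2*a + 10*exp(a) + 4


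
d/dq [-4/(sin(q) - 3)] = 4*cos(q)/(sin(q) - 3)^2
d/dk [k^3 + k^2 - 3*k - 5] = 3*k^2 + 2*k - 3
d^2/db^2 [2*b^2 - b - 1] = 4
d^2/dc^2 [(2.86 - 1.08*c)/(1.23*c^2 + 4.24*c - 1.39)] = (-(1.08*c - 2.86)*(2.46*c + 4.24)*(4.92*c + 8.48) + (7.9704*c + 2.1228)*(1.23*c^2 + 4.24*c - 1.39))/(1.23*c^2 + 4.24*c - 1.39)^3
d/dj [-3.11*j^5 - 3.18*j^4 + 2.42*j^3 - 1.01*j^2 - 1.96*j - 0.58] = -15.55*j^4 - 12.72*j^3 + 7.26*j^2 - 2.02*j - 1.96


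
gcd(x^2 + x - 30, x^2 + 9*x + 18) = x + 6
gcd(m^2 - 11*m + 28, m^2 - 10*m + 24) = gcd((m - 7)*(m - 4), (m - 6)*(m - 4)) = m - 4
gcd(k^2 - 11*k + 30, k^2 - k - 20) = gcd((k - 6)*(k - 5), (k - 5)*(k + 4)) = k - 5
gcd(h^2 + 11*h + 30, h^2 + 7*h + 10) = h + 5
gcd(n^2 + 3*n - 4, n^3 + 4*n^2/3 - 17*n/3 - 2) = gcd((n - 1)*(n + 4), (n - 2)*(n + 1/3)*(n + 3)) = 1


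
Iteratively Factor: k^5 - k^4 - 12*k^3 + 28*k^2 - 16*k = (k)*(k^4 - k^3 - 12*k^2 + 28*k - 16) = k*(k - 2)*(k^3 + k^2 - 10*k + 8) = k*(k - 2)^2*(k^2 + 3*k - 4) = k*(k - 2)^2*(k - 1)*(k + 4)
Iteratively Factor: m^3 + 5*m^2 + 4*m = (m)*(m^2 + 5*m + 4) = m*(m + 1)*(m + 4)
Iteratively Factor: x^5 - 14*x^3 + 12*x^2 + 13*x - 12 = (x + 4)*(x^4 - 4*x^3 + 2*x^2 + 4*x - 3) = (x - 3)*(x + 4)*(x^3 - x^2 - x + 1) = (x - 3)*(x + 1)*(x + 4)*(x^2 - 2*x + 1) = (x - 3)*(x - 1)*(x + 1)*(x + 4)*(x - 1)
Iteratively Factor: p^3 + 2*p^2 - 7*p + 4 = (p + 4)*(p^2 - 2*p + 1) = (p - 1)*(p + 4)*(p - 1)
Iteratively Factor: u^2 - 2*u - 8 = (u + 2)*(u - 4)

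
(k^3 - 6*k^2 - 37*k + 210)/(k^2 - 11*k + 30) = (k^2 - k - 42)/(k - 6)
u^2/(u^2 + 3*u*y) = u/(u + 3*y)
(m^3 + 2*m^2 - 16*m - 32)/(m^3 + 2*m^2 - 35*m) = (m^3 + 2*m^2 - 16*m - 32)/(m*(m^2 + 2*m - 35))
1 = 1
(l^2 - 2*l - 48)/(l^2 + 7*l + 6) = (l - 8)/(l + 1)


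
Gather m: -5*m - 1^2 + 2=1 - 5*m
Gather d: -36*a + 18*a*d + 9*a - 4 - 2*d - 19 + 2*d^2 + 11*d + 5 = -27*a + 2*d^2 + d*(18*a + 9) - 18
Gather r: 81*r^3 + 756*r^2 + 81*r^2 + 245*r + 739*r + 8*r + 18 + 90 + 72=81*r^3 + 837*r^2 + 992*r + 180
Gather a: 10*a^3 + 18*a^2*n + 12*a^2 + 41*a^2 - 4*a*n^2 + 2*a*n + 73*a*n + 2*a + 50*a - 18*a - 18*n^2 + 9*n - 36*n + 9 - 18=10*a^3 + a^2*(18*n + 53) + a*(-4*n^2 + 75*n + 34) - 18*n^2 - 27*n - 9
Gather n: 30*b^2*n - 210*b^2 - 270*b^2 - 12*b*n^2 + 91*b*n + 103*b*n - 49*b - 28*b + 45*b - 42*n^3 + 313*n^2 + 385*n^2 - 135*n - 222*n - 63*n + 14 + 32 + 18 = -480*b^2 - 32*b - 42*n^3 + n^2*(698 - 12*b) + n*(30*b^2 + 194*b - 420) + 64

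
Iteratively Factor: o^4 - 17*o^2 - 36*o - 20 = (o + 1)*(o^3 - o^2 - 16*o - 20) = (o - 5)*(o + 1)*(o^2 + 4*o + 4) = (o - 5)*(o + 1)*(o + 2)*(o + 2)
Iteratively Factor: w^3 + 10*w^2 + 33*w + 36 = (w + 3)*(w^2 + 7*w + 12) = (w + 3)^2*(w + 4)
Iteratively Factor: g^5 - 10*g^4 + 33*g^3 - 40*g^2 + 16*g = (g - 4)*(g^4 - 6*g^3 + 9*g^2 - 4*g) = g*(g - 4)*(g^3 - 6*g^2 + 9*g - 4) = g*(g - 4)*(g - 1)*(g^2 - 5*g + 4) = g*(g - 4)^2*(g - 1)*(g - 1)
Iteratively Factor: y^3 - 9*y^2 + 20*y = (y - 4)*(y^2 - 5*y) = (y - 5)*(y - 4)*(y)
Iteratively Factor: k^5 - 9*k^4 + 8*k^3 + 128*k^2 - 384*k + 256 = (k + 4)*(k^4 - 13*k^3 + 60*k^2 - 112*k + 64) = (k - 4)*(k + 4)*(k^3 - 9*k^2 + 24*k - 16) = (k - 4)*(k - 1)*(k + 4)*(k^2 - 8*k + 16) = (k - 4)^2*(k - 1)*(k + 4)*(k - 4)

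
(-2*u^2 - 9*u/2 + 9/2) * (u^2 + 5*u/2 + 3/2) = -2*u^4 - 19*u^3/2 - 39*u^2/4 + 9*u/2 + 27/4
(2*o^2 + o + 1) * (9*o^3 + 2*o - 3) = 18*o^5 + 9*o^4 + 13*o^3 - 4*o^2 - o - 3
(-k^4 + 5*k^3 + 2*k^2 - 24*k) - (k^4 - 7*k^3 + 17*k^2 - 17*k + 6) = -2*k^4 + 12*k^3 - 15*k^2 - 7*k - 6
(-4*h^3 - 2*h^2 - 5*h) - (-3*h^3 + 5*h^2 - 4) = -h^3 - 7*h^2 - 5*h + 4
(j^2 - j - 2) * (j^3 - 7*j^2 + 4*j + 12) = j^5 - 8*j^4 + 9*j^3 + 22*j^2 - 20*j - 24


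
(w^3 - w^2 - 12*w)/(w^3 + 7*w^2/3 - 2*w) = 3*(w - 4)/(3*w - 2)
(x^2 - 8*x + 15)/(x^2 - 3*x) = (x - 5)/x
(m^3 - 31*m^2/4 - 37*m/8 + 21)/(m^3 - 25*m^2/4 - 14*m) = (m - 3/2)/m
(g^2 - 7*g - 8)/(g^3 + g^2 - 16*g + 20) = (g^2 - 7*g - 8)/(g^3 + g^2 - 16*g + 20)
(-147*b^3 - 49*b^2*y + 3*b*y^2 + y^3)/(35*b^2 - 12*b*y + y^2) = (21*b^2 + 10*b*y + y^2)/(-5*b + y)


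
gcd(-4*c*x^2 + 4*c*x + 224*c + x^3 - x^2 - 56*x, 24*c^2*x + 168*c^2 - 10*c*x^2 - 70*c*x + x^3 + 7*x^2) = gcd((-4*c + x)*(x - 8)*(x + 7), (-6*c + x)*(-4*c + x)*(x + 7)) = -4*c*x - 28*c + x^2 + 7*x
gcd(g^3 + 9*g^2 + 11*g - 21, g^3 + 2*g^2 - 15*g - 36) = g + 3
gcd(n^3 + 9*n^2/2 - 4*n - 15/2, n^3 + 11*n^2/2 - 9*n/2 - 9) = n^2 - n/2 - 3/2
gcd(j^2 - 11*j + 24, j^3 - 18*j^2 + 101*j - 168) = j^2 - 11*j + 24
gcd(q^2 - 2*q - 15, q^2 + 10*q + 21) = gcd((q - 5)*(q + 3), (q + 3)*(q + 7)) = q + 3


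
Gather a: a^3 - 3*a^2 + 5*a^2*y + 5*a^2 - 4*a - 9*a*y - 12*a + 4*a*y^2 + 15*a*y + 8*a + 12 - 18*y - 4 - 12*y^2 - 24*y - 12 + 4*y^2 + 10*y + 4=a^3 + a^2*(5*y + 2) + a*(4*y^2 + 6*y - 8) - 8*y^2 - 32*y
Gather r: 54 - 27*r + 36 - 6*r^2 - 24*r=-6*r^2 - 51*r + 90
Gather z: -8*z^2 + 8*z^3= 8*z^3 - 8*z^2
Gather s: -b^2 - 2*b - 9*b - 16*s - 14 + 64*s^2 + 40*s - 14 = -b^2 - 11*b + 64*s^2 + 24*s - 28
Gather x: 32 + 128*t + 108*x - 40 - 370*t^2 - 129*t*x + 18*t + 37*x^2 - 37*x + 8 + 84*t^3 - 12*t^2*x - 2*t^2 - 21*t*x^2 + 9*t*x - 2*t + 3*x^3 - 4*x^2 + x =84*t^3 - 372*t^2 + 144*t + 3*x^3 + x^2*(33 - 21*t) + x*(-12*t^2 - 120*t + 72)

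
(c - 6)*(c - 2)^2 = c^3 - 10*c^2 + 28*c - 24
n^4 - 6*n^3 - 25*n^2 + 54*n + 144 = (n - 8)*(n - 3)*(n + 2)*(n + 3)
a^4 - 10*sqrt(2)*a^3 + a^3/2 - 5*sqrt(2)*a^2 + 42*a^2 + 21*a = a*(a + 1/2)*(a - 7*sqrt(2))*(a - 3*sqrt(2))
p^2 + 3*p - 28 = (p - 4)*(p + 7)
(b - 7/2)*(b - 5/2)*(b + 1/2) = b^3 - 11*b^2/2 + 23*b/4 + 35/8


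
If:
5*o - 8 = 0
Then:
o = 8/5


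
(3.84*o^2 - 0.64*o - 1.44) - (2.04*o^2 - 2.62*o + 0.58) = 1.8*o^2 + 1.98*o - 2.02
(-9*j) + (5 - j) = 5 - 10*j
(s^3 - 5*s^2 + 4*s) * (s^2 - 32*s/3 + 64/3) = s^5 - 47*s^4/3 + 236*s^3/3 - 448*s^2/3 + 256*s/3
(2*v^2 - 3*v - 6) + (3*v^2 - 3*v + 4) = 5*v^2 - 6*v - 2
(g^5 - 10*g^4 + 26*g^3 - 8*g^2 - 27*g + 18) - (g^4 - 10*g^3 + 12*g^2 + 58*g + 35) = g^5 - 11*g^4 + 36*g^3 - 20*g^2 - 85*g - 17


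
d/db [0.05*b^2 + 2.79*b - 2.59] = 0.1*b + 2.79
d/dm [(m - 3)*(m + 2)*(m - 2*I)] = 3*m^2 + m*(-2 - 4*I) - 6 + 2*I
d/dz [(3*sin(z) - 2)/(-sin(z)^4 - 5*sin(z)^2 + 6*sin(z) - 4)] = (9*sin(z)^3 - 8*sin(z)^2 + 15*sin(z) - 20)*sin(z)*cos(z)/(sin(z)^4 + 5*sin(z)^2 - 6*sin(z) + 4)^2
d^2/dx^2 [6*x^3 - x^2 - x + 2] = 36*x - 2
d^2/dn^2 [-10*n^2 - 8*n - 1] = -20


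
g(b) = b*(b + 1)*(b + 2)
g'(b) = b*(b + 1) + b*(b + 2) + (b + 1)*(b + 2) = 3*b^2 + 6*b + 2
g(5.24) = 236.73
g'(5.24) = 115.81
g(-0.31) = -0.36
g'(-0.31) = 0.43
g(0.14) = 0.34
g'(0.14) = 2.90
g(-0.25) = -0.33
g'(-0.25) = 0.69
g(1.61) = 15.17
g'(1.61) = 19.44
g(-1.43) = 0.35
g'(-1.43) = -0.45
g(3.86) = 109.93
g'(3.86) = 69.86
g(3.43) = 82.51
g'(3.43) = 57.87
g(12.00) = 2184.00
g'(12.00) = 506.00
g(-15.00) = -2730.00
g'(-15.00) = 587.00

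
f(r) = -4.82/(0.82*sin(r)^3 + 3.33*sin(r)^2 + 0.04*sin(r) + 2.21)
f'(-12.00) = 1.60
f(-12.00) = -1.45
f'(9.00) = -1.73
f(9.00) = -1.69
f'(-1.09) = -0.49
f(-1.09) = -1.14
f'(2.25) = -0.94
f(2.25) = -1.04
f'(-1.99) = 0.42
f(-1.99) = -1.11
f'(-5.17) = 0.56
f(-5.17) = -0.87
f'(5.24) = -0.55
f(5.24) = -1.17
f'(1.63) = -0.06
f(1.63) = -0.76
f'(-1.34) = -0.22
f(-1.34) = -1.05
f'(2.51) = -1.48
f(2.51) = -1.35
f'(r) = -4.82*(-2.46*sin(r)^2*cos(r) - 6.66*sin(r)*cos(r) - 0.04*cos(r))/(0.82*sin(r)^3 + 3.33*sin(r)^2 + 0.04*sin(r) + 2.21)^2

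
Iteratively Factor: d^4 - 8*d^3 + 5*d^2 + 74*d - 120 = (d - 4)*(d^3 - 4*d^2 - 11*d + 30) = (d - 4)*(d + 3)*(d^2 - 7*d + 10) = (d - 4)*(d - 2)*(d + 3)*(d - 5)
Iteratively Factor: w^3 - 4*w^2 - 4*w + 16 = (w - 2)*(w^2 - 2*w - 8) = (w - 4)*(w - 2)*(w + 2)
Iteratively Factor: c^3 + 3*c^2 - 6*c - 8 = (c + 1)*(c^2 + 2*c - 8) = (c + 1)*(c + 4)*(c - 2)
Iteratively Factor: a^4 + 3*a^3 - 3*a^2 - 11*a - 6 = (a - 2)*(a^3 + 5*a^2 + 7*a + 3) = (a - 2)*(a + 1)*(a^2 + 4*a + 3) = (a - 2)*(a + 1)^2*(a + 3)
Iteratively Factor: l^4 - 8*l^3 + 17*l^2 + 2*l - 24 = (l - 3)*(l^3 - 5*l^2 + 2*l + 8) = (l - 4)*(l - 3)*(l^2 - l - 2) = (l - 4)*(l - 3)*(l - 2)*(l + 1)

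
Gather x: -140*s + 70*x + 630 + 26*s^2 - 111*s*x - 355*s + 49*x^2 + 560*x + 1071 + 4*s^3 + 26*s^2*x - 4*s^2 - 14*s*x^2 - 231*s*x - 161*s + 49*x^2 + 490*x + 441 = 4*s^3 + 22*s^2 - 656*s + x^2*(98 - 14*s) + x*(26*s^2 - 342*s + 1120) + 2142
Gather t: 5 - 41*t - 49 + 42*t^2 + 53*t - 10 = 42*t^2 + 12*t - 54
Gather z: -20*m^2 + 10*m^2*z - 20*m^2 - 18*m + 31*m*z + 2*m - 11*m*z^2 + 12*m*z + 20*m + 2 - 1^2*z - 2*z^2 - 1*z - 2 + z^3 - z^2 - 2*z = -40*m^2 + 4*m + z^3 + z^2*(-11*m - 3) + z*(10*m^2 + 43*m - 4)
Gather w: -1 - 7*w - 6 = -7*w - 7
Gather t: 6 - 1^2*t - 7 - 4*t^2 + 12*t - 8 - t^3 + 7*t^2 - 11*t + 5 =-t^3 + 3*t^2 - 4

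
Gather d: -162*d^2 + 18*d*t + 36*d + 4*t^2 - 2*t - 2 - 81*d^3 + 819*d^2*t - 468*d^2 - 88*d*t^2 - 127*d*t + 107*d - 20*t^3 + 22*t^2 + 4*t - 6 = -81*d^3 + d^2*(819*t - 630) + d*(-88*t^2 - 109*t + 143) - 20*t^3 + 26*t^2 + 2*t - 8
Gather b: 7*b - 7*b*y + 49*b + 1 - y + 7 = b*(56 - 7*y) - y + 8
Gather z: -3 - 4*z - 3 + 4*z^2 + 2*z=4*z^2 - 2*z - 6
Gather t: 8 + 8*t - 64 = 8*t - 56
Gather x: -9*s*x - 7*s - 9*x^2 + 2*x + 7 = -7*s - 9*x^2 + x*(2 - 9*s) + 7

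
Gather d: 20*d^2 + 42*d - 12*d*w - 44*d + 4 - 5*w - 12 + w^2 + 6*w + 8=20*d^2 + d*(-12*w - 2) + w^2 + w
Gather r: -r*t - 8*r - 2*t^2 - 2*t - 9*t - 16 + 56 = r*(-t - 8) - 2*t^2 - 11*t + 40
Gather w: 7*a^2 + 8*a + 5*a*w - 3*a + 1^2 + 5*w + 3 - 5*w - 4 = 7*a^2 + 5*a*w + 5*a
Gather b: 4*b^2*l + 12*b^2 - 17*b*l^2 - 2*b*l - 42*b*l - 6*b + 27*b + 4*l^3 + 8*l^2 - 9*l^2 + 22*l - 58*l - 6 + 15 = b^2*(4*l + 12) + b*(-17*l^2 - 44*l + 21) + 4*l^3 - l^2 - 36*l + 9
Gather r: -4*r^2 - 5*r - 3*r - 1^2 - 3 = -4*r^2 - 8*r - 4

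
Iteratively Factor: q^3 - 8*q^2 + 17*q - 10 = (q - 1)*(q^2 - 7*q + 10) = (q - 2)*(q - 1)*(q - 5)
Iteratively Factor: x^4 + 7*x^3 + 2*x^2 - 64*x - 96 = (x + 4)*(x^3 + 3*x^2 - 10*x - 24) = (x + 2)*(x + 4)*(x^2 + x - 12) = (x + 2)*(x + 4)^2*(x - 3)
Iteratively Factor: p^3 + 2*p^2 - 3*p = (p)*(p^2 + 2*p - 3) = p*(p + 3)*(p - 1)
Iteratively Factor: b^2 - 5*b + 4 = (b - 4)*(b - 1)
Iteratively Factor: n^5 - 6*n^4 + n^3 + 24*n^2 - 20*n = (n - 1)*(n^4 - 5*n^3 - 4*n^2 + 20*n) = (n - 2)*(n - 1)*(n^3 - 3*n^2 - 10*n) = (n - 5)*(n - 2)*(n - 1)*(n^2 + 2*n) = (n - 5)*(n - 2)*(n - 1)*(n + 2)*(n)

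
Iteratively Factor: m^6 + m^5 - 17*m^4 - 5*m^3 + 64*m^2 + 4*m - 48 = (m + 2)*(m^5 - m^4 - 15*m^3 + 25*m^2 + 14*m - 24) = (m + 2)*(m + 4)*(m^4 - 5*m^3 + 5*m^2 + 5*m - 6) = (m - 3)*(m + 2)*(m + 4)*(m^3 - 2*m^2 - m + 2) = (m - 3)*(m - 2)*(m + 2)*(m + 4)*(m^2 - 1) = (m - 3)*(m - 2)*(m + 1)*(m + 2)*(m + 4)*(m - 1)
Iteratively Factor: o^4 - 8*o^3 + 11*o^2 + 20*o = (o)*(o^3 - 8*o^2 + 11*o + 20) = o*(o - 5)*(o^2 - 3*o - 4) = o*(o - 5)*(o - 4)*(o + 1)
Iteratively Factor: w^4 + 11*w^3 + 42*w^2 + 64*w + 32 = (w + 1)*(w^3 + 10*w^2 + 32*w + 32) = (w + 1)*(w + 2)*(w^2 + 8*w + 16) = (w + 1)*(w + 2)*(w + 4)*(w + 4)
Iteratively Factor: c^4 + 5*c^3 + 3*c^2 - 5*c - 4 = (c + 4)*(c^3 + c^2 - c - 1) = (c + 1)*(c + 4)*(c^2 - 1) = (c - 1)*(c + 1)*(c + 4)*(c + 1)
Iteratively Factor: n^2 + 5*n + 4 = (n + 1)*(n + 4)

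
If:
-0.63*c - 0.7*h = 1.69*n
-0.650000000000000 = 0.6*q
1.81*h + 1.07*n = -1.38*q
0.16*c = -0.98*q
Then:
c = 6.64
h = 3.03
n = -3.73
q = -1.08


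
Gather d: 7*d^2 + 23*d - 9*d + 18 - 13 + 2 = 7*d^2 + 14*d + 7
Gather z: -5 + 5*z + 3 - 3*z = 2*z - 2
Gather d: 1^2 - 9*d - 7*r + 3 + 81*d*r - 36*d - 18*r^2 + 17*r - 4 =d*(81*r - 45) - 18*r^2 + 10*r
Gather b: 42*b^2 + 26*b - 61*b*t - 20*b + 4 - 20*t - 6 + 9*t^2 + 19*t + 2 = 42*b^2 + b*(6 - 61*t) + 9*t^2 - t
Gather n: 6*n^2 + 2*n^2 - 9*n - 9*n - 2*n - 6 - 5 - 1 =8*n^2 - 20*n - 12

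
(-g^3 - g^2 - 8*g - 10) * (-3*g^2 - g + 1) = 3*g^5 + 4*g^4 + 24*g^3 + 37*g^2 + 2*g - 10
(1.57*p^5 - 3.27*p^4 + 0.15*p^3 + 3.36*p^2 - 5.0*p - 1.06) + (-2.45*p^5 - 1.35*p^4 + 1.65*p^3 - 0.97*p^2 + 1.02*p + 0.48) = -0.88*p^5 - 4.62*p^4 + 1.8*p^3 + 2.39*p^2 - 3.98*p - 0.58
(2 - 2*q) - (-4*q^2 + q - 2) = 4*q^2 - 3*q + 4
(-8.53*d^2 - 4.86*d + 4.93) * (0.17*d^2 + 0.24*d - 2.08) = -1.4501*d^4 - 2.8734*d^3 + 17.4141*d^2 + 11.292*d - 10.2544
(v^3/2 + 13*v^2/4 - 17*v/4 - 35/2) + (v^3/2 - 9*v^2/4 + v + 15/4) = v^3 + v^2 - 13*v/4 - 55/4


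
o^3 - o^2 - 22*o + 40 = (o - 4)*(o - 2)*(o + 5)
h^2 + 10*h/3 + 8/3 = (h + 4/3)*(h + 2)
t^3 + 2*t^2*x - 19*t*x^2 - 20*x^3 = (t - 4*x)*(t + x)*(t + 5*x)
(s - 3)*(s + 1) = s^2 - 2*s - 3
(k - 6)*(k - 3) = k^2 - 9*k + 18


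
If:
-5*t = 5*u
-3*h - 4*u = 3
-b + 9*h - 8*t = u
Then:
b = -5*u - 9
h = -4*u/3 - 1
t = -u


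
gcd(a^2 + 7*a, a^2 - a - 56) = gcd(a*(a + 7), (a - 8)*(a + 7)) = a + 7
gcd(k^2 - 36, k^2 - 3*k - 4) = 1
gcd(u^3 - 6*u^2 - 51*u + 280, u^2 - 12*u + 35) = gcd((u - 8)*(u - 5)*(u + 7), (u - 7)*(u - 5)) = u - 5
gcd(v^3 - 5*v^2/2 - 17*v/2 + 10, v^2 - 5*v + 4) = v^2 - 5*v + 4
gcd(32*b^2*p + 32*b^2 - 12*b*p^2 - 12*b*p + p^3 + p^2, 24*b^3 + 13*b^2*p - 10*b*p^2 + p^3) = -8*b + p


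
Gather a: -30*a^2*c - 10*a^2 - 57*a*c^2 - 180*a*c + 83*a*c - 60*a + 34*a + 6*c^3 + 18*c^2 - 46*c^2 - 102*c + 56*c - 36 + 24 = a^2*(-30*c - 10) + a*(-57*c^2 - 97*c - 26) + 6*c^3 - 28*c^2 - 46*c - 12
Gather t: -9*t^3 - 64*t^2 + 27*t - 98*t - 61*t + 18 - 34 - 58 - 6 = -9*t^3 - 64*t^2 - 132*t - 80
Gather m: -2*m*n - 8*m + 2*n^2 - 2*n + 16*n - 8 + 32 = m*(-2*n - 8) + 2*n^2 + 14*n + 24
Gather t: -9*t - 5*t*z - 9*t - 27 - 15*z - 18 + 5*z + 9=t*(-5*z - 18) - 10*z - 36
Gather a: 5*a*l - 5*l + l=5*a*l - 4*l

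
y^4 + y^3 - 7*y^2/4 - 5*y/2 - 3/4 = (y - 3/2)*(y + 1/2)*(y + 1)^2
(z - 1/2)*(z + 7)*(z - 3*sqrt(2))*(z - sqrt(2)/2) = z^4 - 7*sqrt(2)*z^3/2 + 13*z^3/2 - 91*sqrt(2)*z^2/4 - z^2/2 + 49*sqrt(2)*z/4 + 39*z/2 - 21/2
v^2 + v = v*(v + 1)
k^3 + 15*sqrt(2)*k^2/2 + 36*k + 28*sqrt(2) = (k + 2*sqrt(2))^2*(k + 7*sqrt(2)/2)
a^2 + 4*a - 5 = (a - 1)*(a + 5)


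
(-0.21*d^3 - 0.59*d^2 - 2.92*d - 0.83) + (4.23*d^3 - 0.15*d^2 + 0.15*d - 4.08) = 4.02*d^3 - 0.74*d^2 - 2.77*d - 4.91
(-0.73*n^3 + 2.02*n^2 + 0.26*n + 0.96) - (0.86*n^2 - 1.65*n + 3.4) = -0.73*n^3 + 1.16*n^2 + 1.91*n - 2.44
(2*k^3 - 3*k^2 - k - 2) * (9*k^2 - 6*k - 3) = 18*k^5 - 39*k^4 + 3*k^3 - 3*k^2 + 15*k + 6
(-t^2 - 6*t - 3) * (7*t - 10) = -7*t^3 - 32*t^2 + 39*t + 30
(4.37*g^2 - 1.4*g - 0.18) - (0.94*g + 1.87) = 4.37*g^2 - 2.34*g - 2.05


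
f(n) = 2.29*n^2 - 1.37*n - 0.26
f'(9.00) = 39.85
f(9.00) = 172.90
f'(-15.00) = -70.07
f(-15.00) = 535.54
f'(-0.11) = -1.87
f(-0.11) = -0.08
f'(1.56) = 5.77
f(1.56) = 3.18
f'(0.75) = 2.06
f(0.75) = 0.00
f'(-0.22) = -2.38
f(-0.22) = 0.15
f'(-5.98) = -28.76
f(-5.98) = 89.82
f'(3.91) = 16.54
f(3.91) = 29.39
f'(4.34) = 18.51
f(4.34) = 36.93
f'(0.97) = 3.07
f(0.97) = 0.57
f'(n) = 4.58*n - 1.37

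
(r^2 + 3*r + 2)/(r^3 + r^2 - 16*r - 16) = (r + 2)/(r^2 - 16)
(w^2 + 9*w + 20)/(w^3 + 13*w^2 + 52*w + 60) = (w + 4)/(w^2 + 8*w + 12)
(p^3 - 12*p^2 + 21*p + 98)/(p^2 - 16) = (p^3 - 12*p^2 + 21*p + 98)/(p^2 - 16)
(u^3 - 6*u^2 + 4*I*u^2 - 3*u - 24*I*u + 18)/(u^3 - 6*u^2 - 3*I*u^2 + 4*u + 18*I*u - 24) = (u + 3*I)/(u - 4*I)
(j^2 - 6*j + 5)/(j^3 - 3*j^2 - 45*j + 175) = (j - 1)/(j^2 + 2*j - 35)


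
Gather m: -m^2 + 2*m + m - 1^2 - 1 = -m^2 + 3*m - 2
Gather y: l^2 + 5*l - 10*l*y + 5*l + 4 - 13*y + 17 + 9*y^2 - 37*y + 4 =l^2 + 10*l + 9*y^2 + y*(-10*l - 50) + 25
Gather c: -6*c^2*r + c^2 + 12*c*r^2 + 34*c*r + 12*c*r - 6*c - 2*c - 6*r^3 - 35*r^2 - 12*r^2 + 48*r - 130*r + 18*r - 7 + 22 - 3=c^2*(1 - 6*r) + c*(12*r^2 + 46*r - 8) - 6*r^3 - 47*r^2 - 64*r + 12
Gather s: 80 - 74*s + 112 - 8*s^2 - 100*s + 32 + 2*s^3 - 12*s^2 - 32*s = 2*s^3 - 20*s^2 - 206*s + 224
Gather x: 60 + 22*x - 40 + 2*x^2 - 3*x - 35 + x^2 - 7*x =3*x^2 + 12*x - 15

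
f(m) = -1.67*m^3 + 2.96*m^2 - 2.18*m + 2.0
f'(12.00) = -652.58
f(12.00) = -2483.68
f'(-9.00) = -461.27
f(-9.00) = 1478.81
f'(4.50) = -76.99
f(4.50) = -100.05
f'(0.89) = -0.88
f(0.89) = 1.23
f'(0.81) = -0.67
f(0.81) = 1.29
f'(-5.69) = -198.07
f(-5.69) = 417.88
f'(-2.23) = -40.30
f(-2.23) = 40.10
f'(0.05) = -1.90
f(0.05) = 1.90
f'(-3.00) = -65.03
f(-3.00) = 80.27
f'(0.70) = -0.49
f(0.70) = 1.35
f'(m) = -5.01*m^2 + 5.92*m - 2.18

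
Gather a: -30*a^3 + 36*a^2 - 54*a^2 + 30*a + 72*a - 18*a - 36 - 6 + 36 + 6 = -30*a^3 - 18*a^2 + 84*a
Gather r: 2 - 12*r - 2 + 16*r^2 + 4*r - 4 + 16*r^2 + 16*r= 32*r^2 + 8*r - 4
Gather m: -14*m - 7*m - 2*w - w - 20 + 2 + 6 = -21*m - 3*w - 12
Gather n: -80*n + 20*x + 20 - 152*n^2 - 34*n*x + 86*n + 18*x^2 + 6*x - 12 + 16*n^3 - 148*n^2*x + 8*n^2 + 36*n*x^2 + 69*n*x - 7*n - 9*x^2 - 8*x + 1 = 16*n^3 + n^2*(-148*x - 144) + n*(36*x^2 + 35*x - 1) + 9*x^2 + 18*x + 9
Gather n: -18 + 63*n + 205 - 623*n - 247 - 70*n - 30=-630*n - 90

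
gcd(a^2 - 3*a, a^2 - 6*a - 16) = 1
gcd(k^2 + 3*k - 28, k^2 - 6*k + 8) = k - 4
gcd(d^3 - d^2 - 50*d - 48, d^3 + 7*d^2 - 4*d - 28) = 1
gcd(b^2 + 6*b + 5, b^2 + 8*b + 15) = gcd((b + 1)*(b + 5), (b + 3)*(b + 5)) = b + 5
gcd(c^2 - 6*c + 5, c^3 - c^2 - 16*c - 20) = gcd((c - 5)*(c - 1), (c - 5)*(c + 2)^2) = c - 5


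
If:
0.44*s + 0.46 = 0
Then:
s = -1.05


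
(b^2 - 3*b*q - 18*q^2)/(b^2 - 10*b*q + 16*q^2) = (b^2 - 3*b*q - 18*q^2)/(b^2 - 10*b*q + 16*q^2)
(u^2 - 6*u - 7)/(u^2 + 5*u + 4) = (u - 7)/(u + 4)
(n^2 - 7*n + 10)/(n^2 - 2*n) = (n - 5)/n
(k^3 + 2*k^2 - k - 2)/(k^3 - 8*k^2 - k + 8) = (k + 2)/(k - 8)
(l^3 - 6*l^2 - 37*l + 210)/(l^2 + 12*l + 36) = (l^2 - 12*l + 35)/(l + 6)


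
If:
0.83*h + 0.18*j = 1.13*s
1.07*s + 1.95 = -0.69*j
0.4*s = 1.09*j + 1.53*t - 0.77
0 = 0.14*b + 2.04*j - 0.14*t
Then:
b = 17.5394756391082*t - 0.443517793999663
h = 1.242676314354*t - 2.51446275986564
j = 0.0304374956666436 - 1.13506205366429*t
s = 0.73195590376482*t - 1.8420578243084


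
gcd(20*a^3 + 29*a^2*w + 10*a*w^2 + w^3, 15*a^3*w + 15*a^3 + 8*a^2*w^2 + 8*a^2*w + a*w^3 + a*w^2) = 5*a + w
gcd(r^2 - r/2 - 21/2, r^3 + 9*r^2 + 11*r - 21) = r + 3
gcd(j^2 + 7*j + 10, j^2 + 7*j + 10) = j^2 + 7*j + 10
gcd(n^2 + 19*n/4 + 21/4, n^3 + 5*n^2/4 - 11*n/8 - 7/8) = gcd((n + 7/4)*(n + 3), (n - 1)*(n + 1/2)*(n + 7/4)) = n + 7/4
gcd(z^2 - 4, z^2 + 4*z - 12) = z - 2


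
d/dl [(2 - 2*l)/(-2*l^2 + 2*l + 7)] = 2*(-2*l^2 + 4*l - 9)/(4*l^4 - 8*l^3 - 24*l^2 + 28*l + 49)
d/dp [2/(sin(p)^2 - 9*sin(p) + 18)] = 2*(9 - 2*sin(p))*cos(p)/(sin(p)^2 - 9*sin(p) + 18)^2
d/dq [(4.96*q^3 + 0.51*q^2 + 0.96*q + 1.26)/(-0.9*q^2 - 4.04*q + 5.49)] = (-4.464*q^4 - 40.0768*q^3 + 80.4948*q^2 + 7.8678*q + 10.3608)/(0.81*q^4 + 7.272*q^3 + 6.4396*q^2 - 44.3592*q + 30.1401)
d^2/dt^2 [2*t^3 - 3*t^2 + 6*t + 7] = 12*t - 6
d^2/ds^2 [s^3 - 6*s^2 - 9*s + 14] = 6*s - 12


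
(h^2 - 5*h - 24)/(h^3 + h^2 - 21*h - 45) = (h - 8)/(h^2 - 2*h - 15)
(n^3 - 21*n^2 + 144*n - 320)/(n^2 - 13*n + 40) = n - 8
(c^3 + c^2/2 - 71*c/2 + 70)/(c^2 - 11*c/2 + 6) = (2*c^2 + 9*c - 35)/(2*c - 3)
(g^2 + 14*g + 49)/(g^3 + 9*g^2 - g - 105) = (g + 7)/(g^2 + 2*g - 15)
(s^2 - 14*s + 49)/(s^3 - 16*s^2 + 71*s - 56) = (s - 7)/(s^2 - 9*s + 8)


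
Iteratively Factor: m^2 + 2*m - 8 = (m + 4)*(m - 2)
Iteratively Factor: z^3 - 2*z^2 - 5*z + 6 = (z - 3)*(z^2 + z - 2) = (z - 3)*(z + 2)*(z - 1)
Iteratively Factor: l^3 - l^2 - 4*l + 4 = (l + 2)*(l^2 - 3*l + 2) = (l - 1)*(l + 2)*(l - 2)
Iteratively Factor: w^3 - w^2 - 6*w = (w - 3)*(w^2 + 2*w) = w*(w - 3)*(w + 2)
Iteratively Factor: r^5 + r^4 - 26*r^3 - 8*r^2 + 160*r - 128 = (r + 4)*(r^4 - 3*r^3 - 14*r^2 + 48*r - 32) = (r - 1)*(r + 4)*(r^3 - 2*r^2 - 16*r + 32) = (r - 2)*(r - 1)*(r + 4)*(r^2 - 16) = (r - 4)*(r - 2)*(r - 1)*(r + 4)*(r + 4)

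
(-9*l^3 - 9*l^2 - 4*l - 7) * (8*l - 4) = -72*l^4 - 36*l^3 + 4*l^2 - 40*l + 28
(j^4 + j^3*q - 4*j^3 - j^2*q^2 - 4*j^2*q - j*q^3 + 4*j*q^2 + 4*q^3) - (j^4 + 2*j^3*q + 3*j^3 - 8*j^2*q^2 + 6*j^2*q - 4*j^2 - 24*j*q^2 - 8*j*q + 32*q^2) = -j^3*q - 7*j^3 + 7*j^2*q^2 - 10*j^2*q + 4*j^2 - j*q^3 + 28*j*q^2 + 8*j*q + 4*q^3 - 32*q^2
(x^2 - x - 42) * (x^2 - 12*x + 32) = x^4 - 13*x^3 + 2*x^2 + 472*x - 1344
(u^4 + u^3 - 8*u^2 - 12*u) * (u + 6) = u^5 + 7*u^4 - 2*u^3 - 60*u^2 - 72*u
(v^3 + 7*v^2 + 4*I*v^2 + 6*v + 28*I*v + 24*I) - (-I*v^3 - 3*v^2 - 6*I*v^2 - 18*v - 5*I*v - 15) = v^3 + I*v^3 + 10*v^2 + 10*I*v^2 + 24*v + 33*I*v + 15 + 24*I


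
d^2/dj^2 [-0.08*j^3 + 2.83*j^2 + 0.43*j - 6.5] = 5.66 - 0.48*j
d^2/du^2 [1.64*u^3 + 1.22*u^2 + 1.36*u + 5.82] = 9.84*u + 2.44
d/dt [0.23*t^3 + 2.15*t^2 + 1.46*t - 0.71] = 0.69*t^2 + 4.3*t + 1.46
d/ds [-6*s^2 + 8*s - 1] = 8 - 12*s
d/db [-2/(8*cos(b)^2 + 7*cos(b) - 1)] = -2*(16*cos(b) + 7)*sin(b)/(8*cos(b)^2 + 7*cos(b) - 1)^2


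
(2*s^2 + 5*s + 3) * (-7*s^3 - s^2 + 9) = -14*s^5 - 37*s^4 - 26*s^3 + 15*s^2 + 45*s + 27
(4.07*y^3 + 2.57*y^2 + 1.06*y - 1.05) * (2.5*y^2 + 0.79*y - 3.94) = 10.175*y^5 + 9.6403*y^4 - 11.3555*y^3 - 11.9134*y^2 - 5.0059*y + 4.137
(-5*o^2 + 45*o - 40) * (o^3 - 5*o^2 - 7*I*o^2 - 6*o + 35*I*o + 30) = -5*o^5 + 70*o^4 + 35*I*o^4 - 235*o^3 - 490*I*o^3 - 220*o^2 + 1855*I*o^2 + 1590*o - 1400*I*o - 1200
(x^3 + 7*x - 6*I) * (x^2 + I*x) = x^5 + I*x^4 + 7*x^3 + I*x^2 + 6*x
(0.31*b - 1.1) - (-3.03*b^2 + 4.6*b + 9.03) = 3.03*b^2 - 4.29*b - 10.13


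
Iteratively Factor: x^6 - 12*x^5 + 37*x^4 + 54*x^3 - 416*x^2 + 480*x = (x - 4)*(x^5 - 8*x^4 + 5*x^3 + 74*x^2 - 120*x) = (x - 4)^2*(x^4 - 4*x^3 - 11*x^2 + 30*x) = x*(x - 4)^2*(x^3 - 4*x^2 - 11*x + 30) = x*(x - 4)^2*(x - 2)*(x^2 - 2*x - 15) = x*(x - 5)*(x - 4)^2*(x - 2)*(x + 3)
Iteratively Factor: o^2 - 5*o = (o - 5)*(o)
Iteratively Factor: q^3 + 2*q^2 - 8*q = (q)*(q^2 + 2*q - 8) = q*(q - 2)*(q + 4)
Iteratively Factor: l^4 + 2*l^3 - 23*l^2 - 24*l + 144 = (l + 4)*(l^3 - 2*l^2 - 15*l + 36) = (l - 3)*(l + 4)*(l^2 + l - 12) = (l - 3)^2*(l + 4)*(l + 4)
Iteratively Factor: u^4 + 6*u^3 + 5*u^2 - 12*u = (u)*(u^3 + 6*u^2 + 5*u - 12) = u*(u + 4)*(u^2 + 2*u - 3) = u*(u - 1)*(u + 4)*(u + 3)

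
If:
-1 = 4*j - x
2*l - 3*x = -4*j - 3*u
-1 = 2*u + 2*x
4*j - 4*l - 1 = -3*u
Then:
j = -41/96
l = -25/48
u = 5/24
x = -17/24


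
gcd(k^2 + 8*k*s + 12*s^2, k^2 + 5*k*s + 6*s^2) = k + 2*s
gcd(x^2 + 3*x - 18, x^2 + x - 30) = x + 6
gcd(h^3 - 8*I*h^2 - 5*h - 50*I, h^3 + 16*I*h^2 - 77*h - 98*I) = h + 2*I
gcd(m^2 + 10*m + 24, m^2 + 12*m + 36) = m + 6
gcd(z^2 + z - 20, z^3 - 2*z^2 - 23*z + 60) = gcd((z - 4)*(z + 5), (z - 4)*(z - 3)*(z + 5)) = z^2 + z - 20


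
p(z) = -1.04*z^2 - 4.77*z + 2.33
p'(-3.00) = 1.47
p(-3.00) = 7.28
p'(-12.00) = 20.19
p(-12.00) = -90.19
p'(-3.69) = 2.91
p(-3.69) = 5.77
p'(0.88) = -6.60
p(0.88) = -2.67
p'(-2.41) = 0.24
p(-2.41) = 7.79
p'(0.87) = -6.58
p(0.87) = -2.61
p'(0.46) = -5.73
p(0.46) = -0.08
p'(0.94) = -6.73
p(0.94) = -3.07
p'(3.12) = -11.26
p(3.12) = -22.68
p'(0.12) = -5.02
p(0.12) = 1.74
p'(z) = -2.08*z - 4.77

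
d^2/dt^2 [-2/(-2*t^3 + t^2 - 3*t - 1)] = 4*((1 - 6*t)*(2*t^3 - t^2 + 3*t + 1) + (6*t^2 - 2*t + 3)^2)/(2*t^3 - t^2 + 3*t + 1)^3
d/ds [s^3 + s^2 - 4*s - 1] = 3*s^2 + 2*s - 4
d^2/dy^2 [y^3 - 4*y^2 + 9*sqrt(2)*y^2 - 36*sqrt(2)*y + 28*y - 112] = 6*y - 8 + 18*sqrt(2)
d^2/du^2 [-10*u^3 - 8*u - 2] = -60*u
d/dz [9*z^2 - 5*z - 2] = 18*z - 5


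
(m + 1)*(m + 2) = m^2 + 3*m + 2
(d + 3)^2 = d^2 + 6*d + 9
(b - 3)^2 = b^2 - 6*b + 9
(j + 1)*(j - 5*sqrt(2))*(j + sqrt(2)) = j^3 - 4*sqrt(2)*j^2 + j^2 - 10*j - 4*sqrt(2)*j - 10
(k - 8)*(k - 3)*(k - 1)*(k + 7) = k^4 - 5*k^3 - 49*k^2 + 221*k - 168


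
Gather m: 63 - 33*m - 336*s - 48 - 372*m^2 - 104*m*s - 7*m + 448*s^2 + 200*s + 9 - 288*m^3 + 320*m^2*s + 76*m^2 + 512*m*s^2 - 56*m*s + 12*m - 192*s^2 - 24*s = -288*m^3 + m^2*(320*s - 296) + m*(512*s^2 - 160*s - 28) + 256*s^2 - 160*s + 24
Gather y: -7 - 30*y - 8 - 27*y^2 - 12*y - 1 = -27*y^2 - 42*y - 16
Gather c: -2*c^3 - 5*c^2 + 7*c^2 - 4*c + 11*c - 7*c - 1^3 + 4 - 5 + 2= -2*c^3 + 2*c^2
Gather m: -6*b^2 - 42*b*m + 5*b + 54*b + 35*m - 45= -6*b^2 + 59*b + m*(35 - 42*b) - 45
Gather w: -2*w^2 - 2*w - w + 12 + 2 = -2*w^2 - 3*w + 14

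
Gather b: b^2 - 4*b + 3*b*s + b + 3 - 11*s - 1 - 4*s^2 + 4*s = b^2 + b*(3*s - 3) - 4*s^2 - 7*s + 2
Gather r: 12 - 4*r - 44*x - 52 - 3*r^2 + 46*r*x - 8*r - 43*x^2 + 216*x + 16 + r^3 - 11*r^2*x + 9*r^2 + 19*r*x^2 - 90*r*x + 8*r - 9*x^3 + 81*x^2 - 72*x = r^3 + r^2*(6 - 11*x) + r*(19*x^2 - 44*x - 4) - 9*x^3 + 38*x^2 + 100*x - 24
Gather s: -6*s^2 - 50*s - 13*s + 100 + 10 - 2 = -6*s^2 - 63*s + 108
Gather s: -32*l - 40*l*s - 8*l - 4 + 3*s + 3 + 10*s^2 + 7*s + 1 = -40*l + 10*s^2 + s*(10 - 40*l)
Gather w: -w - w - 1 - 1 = -2*w - 2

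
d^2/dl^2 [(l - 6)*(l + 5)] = 2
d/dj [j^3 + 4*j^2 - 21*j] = 3*j^2 + 8*j - 21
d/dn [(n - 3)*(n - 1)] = 2*n - 4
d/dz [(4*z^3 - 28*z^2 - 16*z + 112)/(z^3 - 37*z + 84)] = 4*(7*z^4 - 66*z^3 + 427*z^2 - 1176*z + 700)/(z^6 - 74*z^4 + 168*z^3 + 1369*z^2 - 6216*z + 7056)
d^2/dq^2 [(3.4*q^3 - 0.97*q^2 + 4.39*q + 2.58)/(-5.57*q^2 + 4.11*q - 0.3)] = (1.13686837721616e-13*q^5 + 2.27373675443232e-13*q^4 - 331.490264*q^3 - 464.837472*q^2 + 396.557136*q - 89.192016)/(172.808693*q^6 - 382.537017*q^5 + 310.189401*q^4 - 110.633391*q^3 + 16.70679*q^2 - 1.1097*q + 0.027)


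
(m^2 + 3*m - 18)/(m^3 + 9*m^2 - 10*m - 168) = (m - 3)/(m^2 + 3*m - 28)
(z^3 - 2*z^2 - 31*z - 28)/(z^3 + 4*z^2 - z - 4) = (z - 7)/(z - 1)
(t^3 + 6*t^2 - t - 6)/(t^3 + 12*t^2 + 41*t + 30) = (t - 1)/(t + 5)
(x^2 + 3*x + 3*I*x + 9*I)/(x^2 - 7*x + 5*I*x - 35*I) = (x^2 + 3*x*(1 + I) + 9*I)/(x^2 + x*(-7 + 5*I) - 35*I)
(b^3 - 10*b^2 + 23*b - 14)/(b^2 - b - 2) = (b^2 - 8*b + 7)/(b + 1)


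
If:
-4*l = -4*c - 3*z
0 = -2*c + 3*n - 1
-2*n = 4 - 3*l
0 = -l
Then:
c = -7/2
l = 0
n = -2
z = 14/3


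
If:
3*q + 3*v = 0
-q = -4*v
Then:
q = 0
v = 0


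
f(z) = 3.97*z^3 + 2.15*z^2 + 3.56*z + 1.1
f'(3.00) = 123.65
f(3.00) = 138.32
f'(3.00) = 123.65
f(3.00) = 138.32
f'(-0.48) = 4.24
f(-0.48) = -0.55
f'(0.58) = 10.06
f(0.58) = 4.66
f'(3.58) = 171.60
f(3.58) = 223.55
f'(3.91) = 202.45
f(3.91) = 285.20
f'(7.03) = 622.39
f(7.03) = 1511.67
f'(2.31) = 77.05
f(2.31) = 69.73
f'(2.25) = 73.53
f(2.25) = 65.22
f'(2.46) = 86.21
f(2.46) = 81.97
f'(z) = 11.91*z^2 + 4.3*z + 3.56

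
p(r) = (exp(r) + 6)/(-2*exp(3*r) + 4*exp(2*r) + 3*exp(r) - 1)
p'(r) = (exp(r) + 6)*(6*exp(3*r) - 8*exp(2*r) - 3*exp(r))/(-2*exp(3*r) + 4*exp(2*r) + 3*exp(r) - 1)^2 + exp(r)/(-2*exp(3*r) + 4*exp(2*r) + 3*exp(r) - 1) = (4*exp(3*r) + 32*exp(2*r) - 48*exp(r) - 19)*exp(r)/(4*exp(6*r) - 16*exp(5*r) + 4*exp(4*r) + 28*exp(3*r) + exp(2*r) - 6*exp(r) + 1)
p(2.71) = -0.00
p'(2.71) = 0.01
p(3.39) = -0.00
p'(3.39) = 0.00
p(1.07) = -1.14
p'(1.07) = 10.13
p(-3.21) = -6.92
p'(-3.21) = -1.11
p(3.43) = -0.00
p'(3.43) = 0.00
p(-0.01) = 1.77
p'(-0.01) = -1.98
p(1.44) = -0.15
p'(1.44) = 0.60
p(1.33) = -0.24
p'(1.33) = 1.09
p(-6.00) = -6.05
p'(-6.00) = -0.05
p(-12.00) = -6.00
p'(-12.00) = 0.00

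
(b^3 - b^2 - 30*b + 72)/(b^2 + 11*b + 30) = (b^2 - 7*b + 12)/(b + 5)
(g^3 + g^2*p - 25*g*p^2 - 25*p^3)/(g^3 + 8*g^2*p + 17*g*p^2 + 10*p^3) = (g - 5*p)/(g + 2*p)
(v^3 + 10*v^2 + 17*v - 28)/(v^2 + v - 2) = (v^2 + 11*v + 28)/(v + 2)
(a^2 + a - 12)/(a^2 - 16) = (a - 3)/(a - 4)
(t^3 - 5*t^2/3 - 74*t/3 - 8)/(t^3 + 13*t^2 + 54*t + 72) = (t^2 - 17*t/3 - 2)/(t^2 + 9*t + 18)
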